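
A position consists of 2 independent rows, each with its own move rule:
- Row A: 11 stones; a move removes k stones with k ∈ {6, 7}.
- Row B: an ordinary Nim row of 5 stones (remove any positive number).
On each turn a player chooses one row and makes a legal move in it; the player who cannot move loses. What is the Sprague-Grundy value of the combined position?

Build the Grundy sequence for row A with g(k) = mex{g(k−s) : s ∈ {6, 7}, s ≤ k}:
k:     0  1  2  3  4  5  6  7  8  9 10 11
g(k):  0  0  0  0  0  0  1  1  1  1  1  1
So g(11) = 1.
Row B is a plain Nim row of size 5, so its Grundy value is 5.
By the Sprague-Grundy theorem, the Grundy value of a sum of independent games is the XOR of the component values.
Combined value = 1 XOR 5 = 4.

4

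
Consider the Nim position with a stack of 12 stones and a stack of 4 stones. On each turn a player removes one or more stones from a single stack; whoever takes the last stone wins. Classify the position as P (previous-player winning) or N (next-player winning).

N-position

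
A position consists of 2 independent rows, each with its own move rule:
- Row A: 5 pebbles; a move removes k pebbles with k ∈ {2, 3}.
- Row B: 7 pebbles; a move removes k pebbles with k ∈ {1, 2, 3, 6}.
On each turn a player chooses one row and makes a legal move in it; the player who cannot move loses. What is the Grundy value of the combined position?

3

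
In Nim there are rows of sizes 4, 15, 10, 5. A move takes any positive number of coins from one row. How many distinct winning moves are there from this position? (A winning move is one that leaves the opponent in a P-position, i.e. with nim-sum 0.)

3

Compute the nim-sum pairwise:
4 XOR 15 = 11
11 XOR 10 = 1
1 XOR 5 = 4
The overall nim-sum is X = 4. A row of size p has a winning move iff p XOR X < p (reduce it to p XOR X).
  4: 4 XOR 4 = 0 < 4 — winning move (to 0).
  15: 15 XOR 4 = 11 < 15 — winning move (to 11).
  10: 10 XOR 4 = 14 ≥ 10 — no move.
  5: 5 XOR 4 = 1 < 5 — winning move (to 1).
That gives 3 winning moves.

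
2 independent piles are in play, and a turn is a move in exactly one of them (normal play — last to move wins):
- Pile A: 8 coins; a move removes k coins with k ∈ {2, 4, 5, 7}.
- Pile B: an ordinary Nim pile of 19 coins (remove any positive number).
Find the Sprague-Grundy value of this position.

23

For pile A, compute g(0), g(1), … with moves {2, 4, 5, 7}:
k:     0  1  2  3  4  5  6  7  8
g(k):  0  0  1  1  2  2  3  3  4
So g(8) = 4.
Pile B is a plain Nim pile of size 19, so its Grundy value is 19.
The value of a disjunctive sum is the nim-sum of the parts.
Combined value = 4 ⊕ 19 = 23.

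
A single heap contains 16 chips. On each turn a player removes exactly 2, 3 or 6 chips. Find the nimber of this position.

1

Build the Grundy sequence with g(k) = mex{g(k−s) : s ∈ {2, 3, 6}, s ≤ k}:
k:     0  1  2  3  4  5  6  7  8  9 10 11 12 13 14 15 16
g(k):  0  0  1  1  2  0  3  1  2  0  0  1  1  2  0  3  1
So g(16) = 1.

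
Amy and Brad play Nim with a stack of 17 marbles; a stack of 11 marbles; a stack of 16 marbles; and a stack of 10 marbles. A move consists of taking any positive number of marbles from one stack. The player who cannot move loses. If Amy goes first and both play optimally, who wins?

Brad wins

Write each in binary and XOR column by column:
  10001  (17)
  01011  (11)
  10000  (16)
  01010  (10)
  -----
  00000  (0)
The nim-sum is 0, so this is a P-position: the player to move is in a losing position under optimal play; Amy is about to move from it and so loses — Brad wins.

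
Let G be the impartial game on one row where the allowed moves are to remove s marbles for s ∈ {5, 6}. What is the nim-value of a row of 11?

Build the Grundy sequence with g(k) = mex{g(k−s) : s ∈ {5, 6}, s ≤ k}:
g(0) = mex{} = 0
g(1) = mex{} = 0
g(2) = mex{} = 0
g(3) = mex{} = 0
g(4) = mex{} = 0
g(5) = mex{0} = 1
g(6) = mex{0} = 1
g(7) = mex{0} = 1
g(8) = mex{0} = 1
g(9) = mex{0} = 1
g(10) = mex{0,1} = 2
g(11) = mex{1} = 0
So g(11) = 0.

0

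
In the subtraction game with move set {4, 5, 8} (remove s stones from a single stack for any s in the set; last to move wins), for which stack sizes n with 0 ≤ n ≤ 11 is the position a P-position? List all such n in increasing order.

Compute g(0), g(1), … for moves {4, 5, 8}:
k:     0  1  2  3  4  5  6  7  8  9 10 11
g(k):  0  0  0  0  1  1  1  1  2  2  2  2
The P-positions (g = 0) in 0..11 are 0, 1, 2, 3.

0, 1, 2, 3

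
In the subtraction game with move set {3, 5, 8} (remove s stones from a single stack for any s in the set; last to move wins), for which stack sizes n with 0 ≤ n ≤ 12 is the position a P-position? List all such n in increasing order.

Compute g(0), g(1), … for moves {3, 5, 8}:
g(0) = mex{} = 0
g(1) = mex{} = 0
g(2) = mex{} = 0
g(3) = mex{0} = 1
g(4) = mex{0} = 1
g(5) = mex{0} = 1
g(6) = mex{0,1} = 2
g(7) = mex{0,1} = 2
g(8) = mex{0,1} = 2
g(9) = mex{0,1,2} = 3
g(10) = mex{0,1,2} = 3
g(11) = mex{1,2} = 0
g(12) = mex{1,2,3} = 0
The P-positions (g = 0) in 0..12 are 0, 1, 2, 11, 12.

0, 1, 2, 11, 12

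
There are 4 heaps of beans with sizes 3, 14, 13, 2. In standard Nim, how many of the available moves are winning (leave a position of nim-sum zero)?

3

In binary:
  0011  (3)
  1110  (14)
  1101  (13)
  0010  (2)
  ----
  0010  (2)
The overall nim-sum is X = 2. A heap of size p has a winning move iff p XOR X < p (reduce it to p XOR X).
  3: 3 XOR 2 = 1 < 3 — winning move (to 1).
  14: 14 XOR 2 = 12 < 14 — winning move (to 12).
  13: 13 XOR 2 = 15 ≥ 13 — no move.
  2: 2 XOR 2 = 0 < 2 — winning move (to 0).
That gives 3 winning moves.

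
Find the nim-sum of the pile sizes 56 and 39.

31

Nim-sum: 56 XOR 39 = 31.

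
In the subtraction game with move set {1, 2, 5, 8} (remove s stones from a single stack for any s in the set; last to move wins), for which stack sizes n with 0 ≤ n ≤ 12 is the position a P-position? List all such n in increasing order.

0, 3, 6, 9, 12

Build the Grundy sequence with g(k) = mex{g(k−s) : s ∈ {1, 2, 5, 8}, s ≤ k}:
g(0) = mex{} = 0
g(1) = mex{0} = 1
g(2) = mex{0,1} = 2
g(3) = mex{1,2} = 0
g(4) = mex{0,2} = 1
g(5) = mex{0,1} = 2
g(6) = mex{1,2} = 0
g(7) = mex{0,2} = 1
g(8) = mex{0,1} = 2
g(9) = mex{1,2} = 0
g(10) = mex{0,2} = 1
g(11) = mex{0,1} = 2
g(12) = mex{1,2} = 0
The P-positions (g = 0) in 0..12 are 0, 3, 6, 9, 12.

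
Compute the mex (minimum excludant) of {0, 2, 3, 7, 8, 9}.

1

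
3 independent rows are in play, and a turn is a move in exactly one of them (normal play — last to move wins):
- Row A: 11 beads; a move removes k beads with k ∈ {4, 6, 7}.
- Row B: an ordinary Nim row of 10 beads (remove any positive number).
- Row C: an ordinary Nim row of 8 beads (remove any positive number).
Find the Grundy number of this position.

Build the Grundy sequence for row A with g(k) = mex{g(k−s) : s ∈ {4, 6, 7}, s ≤ k}:
g(0) = mex{} = 0
g(1) = mex{} = 0
g(2) = mex{} = 0
g(3) = mex{} = 0
g(4) = mex{0} = 1
g(5) = mex{0} = 1
g(6) = mex{0} = 1
g(7) = mex{0} = 1
g(8) = mex{0,1} = 2
g(9) = mex{0,1} = 2
g(10) = mex{0,1} = 2
g(11) = mex{1} = 0
So g(11) = 0.
Row B is a plain Nim row of size 10, so its Grundy value is 10.
Row C is a plain Nim row of size 8, so its Grundy value is 8.
By the Sprague-Grundy theorem, the Grundy value of a sum of independent games is the XOR of the component values.
Combined value = 0 XOR 10 XOR 8 = 2.

2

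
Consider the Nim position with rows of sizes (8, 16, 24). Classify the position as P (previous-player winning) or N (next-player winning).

Compute the nim-sum pairwise:
8 XOR 16 = 24
24 XOR 24 = 0
The nim-sum is 0, so this is a P-position: the player to move is in a losing position under optimal play.

P-position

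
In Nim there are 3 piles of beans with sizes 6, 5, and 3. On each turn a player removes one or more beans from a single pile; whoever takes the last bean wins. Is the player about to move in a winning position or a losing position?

Losing position

Write each in binary and XOR column by column:
  110  (6)
  101  (5)
  011  (3)
  ---
  000  (0)
The nim-sum is 0, so this is a P-position: the player to move is in a losing position under optimal play.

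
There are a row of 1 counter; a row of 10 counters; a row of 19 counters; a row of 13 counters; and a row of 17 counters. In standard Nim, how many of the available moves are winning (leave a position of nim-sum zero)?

1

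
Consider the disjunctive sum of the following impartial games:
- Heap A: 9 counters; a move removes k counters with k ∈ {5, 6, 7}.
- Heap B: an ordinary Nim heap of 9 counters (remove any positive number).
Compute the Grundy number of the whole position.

For heap A, compute g(0), g(1), … with moves {5, 6, 7}:
k:     0  1  2  3  4  5  6  7  8  9
g(k):  0  0  0  0  0  1  1  1  1  1
So g(9) = 1.
Heap B is a plain Nim heap of size 9, so its Grundy value is 9.
The value of a disjunctive sum is the nim-sum of the parts.
Combined value = 1 XOR 9 = 8.

8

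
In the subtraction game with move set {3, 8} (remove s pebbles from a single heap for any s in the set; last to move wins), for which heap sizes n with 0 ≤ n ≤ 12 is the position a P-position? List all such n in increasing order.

Compute g(0), g(1), … for moves {3, 8}:
g(0) = mex{} = 0
g(1) = mex{} = 0
g(2) = mex{} = 0
g(3) = mex{0} = 1
g(4) = mex{0} = 1
g(5) = mex{0} = 1
g(6) = mex{1} = 0
g(7) = mex{1} = 0
g(8) = mex{0,1} = 2
g(9) = mex{0} = 1
g(10) = mex{0} = 1
g(11) = mex{1,2} = 0
g(12) = mex{1} = 0
The P-positions (g = 0) in 0..12 are 0, 1, 2, 6, 7, 11, 12.

0, 1, 2, 6, 7, 11, 12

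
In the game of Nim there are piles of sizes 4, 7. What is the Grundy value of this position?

Write each in binary and XOR column by column:
  100  (4)
  111  (7)
  ---
  011  (3)

3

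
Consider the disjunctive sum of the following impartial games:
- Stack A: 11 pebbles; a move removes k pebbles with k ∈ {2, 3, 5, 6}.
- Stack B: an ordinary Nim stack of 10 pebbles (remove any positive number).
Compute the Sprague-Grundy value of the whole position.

11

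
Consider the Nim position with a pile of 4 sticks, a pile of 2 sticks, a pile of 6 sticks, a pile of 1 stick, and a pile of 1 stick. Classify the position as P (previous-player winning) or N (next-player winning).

Bitwise XOR of the heap sizes:
  100  (4)
  010  (2)
  110  (6)
  001  (1)
  001  (1)
  ---
  000  (0)
The nim-sum is 0, so this is a P-position: the player to move is in a losing position under optimal play.

P-position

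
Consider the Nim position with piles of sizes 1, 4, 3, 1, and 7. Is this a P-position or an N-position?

P-position

Compute the nim-sum pairwise:
1 ⊕ 4 = 5
5 ⊕ 3 = 6
6 ⊕ 1 = 7
7 ⊕ 7 = 0
The nim-sum is 0, so this is a P-position: the player to move is in a losing position under optimal play.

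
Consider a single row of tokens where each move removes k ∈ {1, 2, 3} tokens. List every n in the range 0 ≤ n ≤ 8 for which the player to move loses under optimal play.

Build the Grundy sequence with g(k) = mex{g(k−s) : s ∈ {1, 2, 3}, s ≤ k}:
k:     0  1  2  3  4  5  6  7  8
g(k):  0  1  2  3  0  1  2  3  0
The P-positions (g = 0) in 0..8 are 0, 4, 8.

0, 4, 8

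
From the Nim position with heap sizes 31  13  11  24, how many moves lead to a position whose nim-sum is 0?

3

Compute the nim-sum pairwise:
31 XOR 13 = 18
18 XOR 11 = 25
25 XOR 24 = 1
The overall nim-sum is X = 1. A heap of size p has a winning move iff p XOR X < p (reduce it to p XOR X).
  31: 31 XOR 1 = 30 < 31 — winning move (to 30).
  13: 13 XOR 1 = 12 < 13 — winning move (to 12).
  11: 11 XOR 1 = 10 < 11 — winning move (to 10).
  24: 24 XOR 1 = 25 ≥ 24 — no move.
That gives 3 winning moves.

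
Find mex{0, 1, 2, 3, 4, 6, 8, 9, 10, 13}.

The values 0, 1, 2, 3, 4 are all present; 5 is the first non-negative integer missing from the set.

5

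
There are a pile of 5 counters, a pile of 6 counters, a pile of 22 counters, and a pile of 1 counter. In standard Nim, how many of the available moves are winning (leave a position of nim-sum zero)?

1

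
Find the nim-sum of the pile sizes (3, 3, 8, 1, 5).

Nim-sum: 3 ⊕ 3 ⊕ 8 ⊕ 1 ⊕ 5 = 12.

12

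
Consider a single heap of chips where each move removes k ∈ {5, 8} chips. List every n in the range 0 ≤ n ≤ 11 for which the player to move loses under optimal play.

Grundy values for subtraction set {5, 8}:
k:     0  1  2  3  4  5  6  7  8  9 10 11
g(k):  0  0  0  0  0  1  1  1  1  1  2  2
The P-positions (g = 0) in 0..11 are 0, 1, 2, 3, 4.

0, 1, 2, 3, 4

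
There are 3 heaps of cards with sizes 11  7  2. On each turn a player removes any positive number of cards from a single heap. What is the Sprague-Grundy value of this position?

Nim-sum: 11 ⊕ 7 ⊕ 2 = 14.

14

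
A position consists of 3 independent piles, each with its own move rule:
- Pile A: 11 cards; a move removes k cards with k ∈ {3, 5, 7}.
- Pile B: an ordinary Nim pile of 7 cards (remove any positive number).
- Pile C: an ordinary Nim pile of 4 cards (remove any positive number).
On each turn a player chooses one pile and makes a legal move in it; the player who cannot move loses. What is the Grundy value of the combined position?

Grundy values for pile A (subtraction set {3, 5, 7}):
g(0) = mex{} = 0
g(1) = mex{} = 0
g(2) = mex{} = 0
g(3) = mex{0} = 1
g(4) = mex{0} = 1
g(5) = mex{0} = 1
g(6) = mex{0,1} = 2
g(7) = mex{0,1} = 2
g(8) = mex{0,1} = 2
g(9) = mex{0,1,2} = 3
g(10) = mex{1,2} = 0
g(11) = mex{1,2} = 0
So g(11) = 0.
Pile B is a plain Nim pile of size 7, so its Grundy value is 7.
Pile C is a plain Nim pile of size 4, so its Grundy value is 4.
By the Sprague-Grundy theorem, the Grundy value of a sum of independent games is the XOR of the component values.
Combined value = 0 XOR 7 XOR 4 = 3.

3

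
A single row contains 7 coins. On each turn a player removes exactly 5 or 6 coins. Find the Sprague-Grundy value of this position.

Grundy values for subtraction set {5, 6}:
g(0) = mex{} = 0
g(1) = mex{} = 0
g(2) = mex{} = 0
g(3) = mex{} = 0
g(4) = mex{} = 0
g(5) = mex{0} = 1
g(6) = mex{0} = 1
g(7) = mex{0} = 1
So g(7) = 1.

1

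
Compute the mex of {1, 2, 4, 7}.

0 is not in the set, so the mex is 0.

0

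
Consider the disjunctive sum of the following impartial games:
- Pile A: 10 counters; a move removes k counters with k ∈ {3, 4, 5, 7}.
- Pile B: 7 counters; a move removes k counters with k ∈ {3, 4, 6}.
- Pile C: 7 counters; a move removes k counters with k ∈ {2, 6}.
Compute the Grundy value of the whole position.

Build the Grundy sequence for pile A with g(k) = mex{g(k−s) : s ∈ {3, 4, 5, 7}, s ≤ k}:
g(0) = mex{} = 0
g(1) = mex{} = 0
g(2) = mex{} = 0
g(3) = mex{0} = 1
g(4) = mex{0} = 1
g(5) = mex{0} = 1
g(6) = mex{0,1} = 2
g(7) = mex{0,1} = 2
g(8) = mex{0,1} = 2
g(9) = mex{0,1,2} = 3
g(10) = mex{1,2} = 0
So g(10) = 0.
Grundy values for pile B (subtraction set {3, 4, 6}):
g(0) = mex{} = 0
g(1) = mex{} = 0
g(2) = mex{} = 0
g(3) = mex{0} = 1
g(4) = mex{0} = 1
g(5) = mex{0} = 1
g(6) = mex{0,1} = 2
g(7) = mex{0,1} = 2
So g(7) = 2.
Build the Grundy sequence for pile C with g(k) = mex{g(k−s) : s ∈ {2, 6}, s ≤ k}:
k:     0  1  2  3  4  5  6  7
g(k):  0  0  1  1  0  0  1  1
So g(7) = 1.
The value of a disjunctive sum is the nim-sum of the parts.
Combined value = 0 ⊕ 2 ⊕ 1 = 3.

3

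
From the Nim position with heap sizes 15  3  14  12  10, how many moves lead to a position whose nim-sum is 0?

3

Nim-sum: 15 ^ 3 ^ 14 ^ 12 ^ 10 = 4.
The overall nim-sum is X = 4. A heap of size p has a winning move iff p XOR X < p (reduce it to p XOR X).
  15: 15 XOR 4 = 11 < 15 — winning move (to 11).
  3: 3 XOR 4 = 7 ≥ 3 — no move.
  14: 14 XOR 4 = 10 < 14 — winning move (to 10).
  12: 12 XOR 4 = 8 < 12 — winning move (to 8).
  10: 10 XOR 4 = 14 ≥ 10 — no move.
That gives 3 winning moves.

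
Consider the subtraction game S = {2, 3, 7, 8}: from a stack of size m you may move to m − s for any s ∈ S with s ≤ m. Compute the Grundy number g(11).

Grundy values for subtraction set {2, 3, 7, 8}:
g(0) = mex{} = 0
g(1) = mex{} = 0
g(2) = mex{0} = 1
g(3) = mex{0} = 1
g(4) = mex{0,1} = 2
g(5) = mex{1} = 0
g(6) = mex{1,2} = 0
g(7) = mex{0,2} = 1
g(8) = mex{0} = 1
g(9) = mex{0,1} = 2
g(10) = mex{1} = 0
g(11) = mex{1,2} = 0
So g(11) = 0.

0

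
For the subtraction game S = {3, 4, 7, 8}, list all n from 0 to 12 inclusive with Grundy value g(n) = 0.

Compute g(0), g(1), … for moves {3, 4, 7, 8}:
k:     0  1  2  3  4  5  6  7  8  9 10 11 12
g(k):  0  0  0  1  1  1  2  2  2  3  3  0  0
The P-positions (g = 0) in 0..12 are 0, 1, 2, 11, 12.

0, 1, 2, 11, 12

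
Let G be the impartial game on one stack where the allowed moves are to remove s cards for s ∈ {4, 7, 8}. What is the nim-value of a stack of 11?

2

Compute g(0), g(1), … for moves {4, 7, 8}:
g(0) = mex{} = 0
g(1) = mex{} = 0
g(2) = mex{} = 0
g(3) = mex{} = 0
g(4) = mex{0} = 1
g(5) = mex{0} = 1
g(6) = mex{0} = 1
g(7) = mex{0} = 1
g(8) = mex{0,1} = 2
g(9) = mex{0,1} = 2
g(10) = mex{0,1} = 2
g(11) = mex{0,1} = 2
So g(11) = 2.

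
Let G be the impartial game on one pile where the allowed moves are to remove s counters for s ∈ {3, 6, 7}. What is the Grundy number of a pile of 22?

0

Grundy values for subtraction set {3, 6, 7}:
k:     0  1  2  3  4  5  6  7  8  9 10 11 12 13 14 15 16 17 18 19 20 21 22
g(k):  0  0  0  1  1  1  2  2  2  3  0  0  0  1  1  1  2  2  2  3  0  0  0
So g(22) = 0.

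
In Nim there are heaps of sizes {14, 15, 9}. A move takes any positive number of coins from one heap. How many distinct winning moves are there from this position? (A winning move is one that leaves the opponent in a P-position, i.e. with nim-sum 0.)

Nim-sum: 14 ^ 15 ^ 9 = 8.
The overall nim-sum is X = 8. A heap of size p has a winning move iff p XOR X < p (reduce it to p XOR X).
  14: 14 XOR 8 = 6 < 14 — winning move (to 6).
  15: 15 XOR 8 = 7 < 15 — winning move (to 7).
  9: 9 XOR 8 = 1 < 9 — winning move (to 1).
That gives 3 winning moves.

3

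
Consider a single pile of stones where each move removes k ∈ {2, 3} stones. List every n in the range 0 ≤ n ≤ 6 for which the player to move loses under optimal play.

0, 1, 5, 6

Build the Grundy sequence with g(k) = mex{g(k−s) : s ∈ {2, 3}, s ≤ k}:
k:     0  1  2  3  4  5  6
g(k):  0  0  1  1  2  0  0
The P-positions (g = 0) in 0..6 are 0, 1, 5, 6.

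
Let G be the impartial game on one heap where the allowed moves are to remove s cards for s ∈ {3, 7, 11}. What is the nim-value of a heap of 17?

1

Build the Grundy sequence with g(k) = mex{g(k−s) : s ∈ {3, 7, 11}, s ≤ k}:
k:     0  1  2  3  4  5  6  7  8  9 10 11 12 13 14 15 16 17
g(k):  0  0  0  1  1  1  0  2  2  1  0  3  2  1  0  0  0  1
So g(17) = 1.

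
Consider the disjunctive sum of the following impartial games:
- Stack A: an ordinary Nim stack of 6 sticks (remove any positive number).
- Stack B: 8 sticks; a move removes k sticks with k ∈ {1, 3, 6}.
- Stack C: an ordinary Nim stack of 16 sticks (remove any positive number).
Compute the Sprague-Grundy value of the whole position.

20

Stack A is a plain Nim stack of size 6, so its Grundy value is 6.
Grundy values for stack B (subtraction set {1, 3, 6}):
g(0) = mex{} = 0
g(1) = mex{0} = 1
g(2) = mex{1} = 0
g(3) = mex{0} = 1
g(4) = mex{1} = 0
g(5) = mex{0} = 1
g(6) = mex{0,1} = 2
g(7) = mex{0,1,2} = 3
g(8) = mex{0,1,3} = 2
So g(8) = 2.
Stack C is a plain Nim stack of size 16, so its Grundy value is 16.
The value of a disjunctive sum is the nim-sum of the parts.
Combined value = 6 XOR 2 XOR 16 = 20.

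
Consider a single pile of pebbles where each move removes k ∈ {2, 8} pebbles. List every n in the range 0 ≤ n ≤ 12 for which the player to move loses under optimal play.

0, 1, 4, 5, 10, 11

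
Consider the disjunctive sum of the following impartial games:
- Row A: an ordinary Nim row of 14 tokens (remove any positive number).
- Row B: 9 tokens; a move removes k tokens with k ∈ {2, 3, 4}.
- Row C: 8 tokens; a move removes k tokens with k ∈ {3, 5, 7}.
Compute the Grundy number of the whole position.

13

Row A is a plain Nim row of size 14, so its Grundy value is 14.
Build the Grundy sequence for row B with g(k) = mex{g(k−s) : s ∈ {2, 3, 4}, s ≤ k}:
g(0) = mex{} = 0
g(1) = mex{} = 0
g(2) = mex{0} = 1
g(3) = mex{0} = 1
g(4) = mex{0,1} = 2
g(5) = mex{0,1} = 2
g(6) = mex{1,2} = 0
g(7) = mex{1,2} = 0
g(8) = mex{0,2} = 1
g(9) = mex{0,2} = 1
So g(9) = 1.
Grundy values for row C (subtraction set {3, 5, 7}):
k:     0  1  2  3  4  5  6  7  8
g(k):  0  0  0  1  1  1  2  2  2
So g(8) = 2.
The value of a disjunctive sum is the nim-sum of the parts.
Combined value = 14 ⊕ 1 ⊕ 2 = 13.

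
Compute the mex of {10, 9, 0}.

0 is in the set but 1 is not, so the mex is 1.

1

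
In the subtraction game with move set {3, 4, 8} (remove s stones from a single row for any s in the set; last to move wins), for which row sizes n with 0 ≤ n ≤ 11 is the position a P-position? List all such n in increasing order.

0, 1, 2, 7

Compute g(0), g(1), … for moves {3, 4, 8}:
k:     0  1  2  3  4  5  6  7  8  9 10 11
g(k):  0  0  0  1  1  1  2  0  2  3  1  3
The P-positions (g = 0) in 0..11 are 0, 1, 2, 7.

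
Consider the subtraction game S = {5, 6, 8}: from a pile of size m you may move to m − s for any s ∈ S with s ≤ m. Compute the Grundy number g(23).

2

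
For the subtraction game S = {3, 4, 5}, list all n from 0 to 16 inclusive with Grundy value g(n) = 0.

Compute g(0), g(1), … for moves {3, 4, 5}:
k:     0  1  2  3  4  5  6  7  8  9 10 11 12 13 14 15 16
g(k):  0  0  0  1  1  1  2  2  0  0  0  1  1  1  2  2  0
The P-positions (g = 0) in 0..16 are 0, 1, 2, 8, 9, 10, 16.

0, 1, 2, 8, 9, 10, 16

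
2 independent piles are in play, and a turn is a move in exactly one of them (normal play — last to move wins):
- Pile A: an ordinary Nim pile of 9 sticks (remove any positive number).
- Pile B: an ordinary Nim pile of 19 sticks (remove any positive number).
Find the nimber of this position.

Pile A is a plain Nim pile of size 9, so its Grundy value is 9.
Pile B is a plain Nim pile of size 19, so its Grundy value is 19.
The value of a disjunctive sum is the nim-sum of the parts.
Combined value = 9 ⊕ 19 = 26.

26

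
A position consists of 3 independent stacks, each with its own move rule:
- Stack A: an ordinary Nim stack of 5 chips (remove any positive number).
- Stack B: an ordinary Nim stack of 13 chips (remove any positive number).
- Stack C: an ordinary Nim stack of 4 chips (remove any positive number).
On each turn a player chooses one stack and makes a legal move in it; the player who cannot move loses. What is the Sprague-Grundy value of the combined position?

12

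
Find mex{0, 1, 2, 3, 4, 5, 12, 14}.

6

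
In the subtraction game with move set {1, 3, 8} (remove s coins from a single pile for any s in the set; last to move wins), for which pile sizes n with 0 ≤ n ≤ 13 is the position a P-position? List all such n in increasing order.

0, 2, 4, 6, 11, 13

Compute g(0), g(1), … for moves {1, 3, 8}:
k:     0  1  2  3  4  5  6  7  8  9 10 11 12 13
g(k):  0  1  0  1  0  1  0  1  2  3  2  0  1  0
The P-positions (g = 0) in 0..13 are 0, 2, 4, 6, 11, 13.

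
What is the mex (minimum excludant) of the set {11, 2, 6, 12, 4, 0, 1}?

3

The values 0, 1, 2 are all present; 3 is the first non-negative integer missing from the set.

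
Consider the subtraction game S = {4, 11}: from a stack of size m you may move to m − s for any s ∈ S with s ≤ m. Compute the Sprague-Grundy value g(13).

1

Grundy values for subtraction set {4, 11}:
g(0) = mex{} = 0
g(1) = mex{} = 0
g(2) = mex{} = 0
g(3) = mex{} = 0
g(4) = mex{0} = 1
g(5) = mex{0} = 1
g(6) = mex{0} = 1
g(7) = mex{0} = 1
g(8) = mex{1} = 0
g(9) = mex{1} = 0
g(10) = mex{1} = 0
g(11) = mex{0,1} = 2
g(12) = mex{0} = 1
g(13) = mex{0} = 1
So g(13) = 1.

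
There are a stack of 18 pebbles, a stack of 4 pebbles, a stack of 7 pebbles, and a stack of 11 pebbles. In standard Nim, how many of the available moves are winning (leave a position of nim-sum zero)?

1

Write each in binary and XOR column by column:
  10010  (18)
  00100  (4)
  00111  (7)
  01011  (11)
  -----
  11010  (26)
The overall nim-sum is X = 26. A stack of size p has a winning move iff p XOR X < p (reduce it to p XOR X).
  18: 18 XOR 26 = 8 < 18 — winning move (to 8).
  4: 4 XOR 26 = 30 ≥ 4 — no move.
  7: 7 XOR 26 = 29 ≥ 7 — no move.
  11: 11 XOR 26 = 17 ≥ 11 — no move.
That gives 1 winning move.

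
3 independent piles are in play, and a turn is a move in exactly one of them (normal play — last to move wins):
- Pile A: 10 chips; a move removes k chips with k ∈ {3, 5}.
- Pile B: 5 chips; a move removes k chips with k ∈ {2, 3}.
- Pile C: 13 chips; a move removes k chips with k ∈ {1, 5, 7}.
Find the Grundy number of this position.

Build the Grundy sequence for pile A with g(k) = mex{g(k−s) : s ∈ {3, 5}, s ≤ k}:
g(0) = mex{} = 0
g(1) = mex{} = 0
g(2) = mex{} = 0
g(3) = mex{0} = 1
g(4) = mex{0} = 1
g(5) = mex{0} = 1
g(6) = mex{0,1} = 2
g(7) = mex{0,1} = 2
g(8) = mex{1} = 0
g(9) = mex{1,2} = 0
g(10) = mex{1,2} = 0
So g(10) = 0.
Build the Grundy sequence for pile B with g(k) = mex{g(k−s) : s ∈ {2, 3}, s ≤ k}:
g(0) = mex{} = 0
g(1) = mex{} = 0
g(2) = mex{0} = 1
g(3) = mex{0} = 1
g(4) = mex{0,1} = 2
g(5) = mex{1} = 0
So g(5) = 0.
Grundy values for pile C (subtraction set {1, 5, 7}):
k:     0  1  2  3  4  5  6  7  8  9 10 11 12 13
g(k):  0  1  0  1  0  1  0  1  0  1  0  1  0  1
So g(13) = 1.
By the Sprague-Grundy theorem, the Grundy value of a sum of independent games is the XOR of the component values.
Combined value = 0 XOR 0 XOR 1 = 1.

1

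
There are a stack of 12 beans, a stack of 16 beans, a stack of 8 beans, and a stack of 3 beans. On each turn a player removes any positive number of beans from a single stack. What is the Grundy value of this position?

Compute the nim-sum pairwise:
12 ⊕ 16 = 28
28 ⊕ 8 = 20
20 ⊕ 3 = 23

23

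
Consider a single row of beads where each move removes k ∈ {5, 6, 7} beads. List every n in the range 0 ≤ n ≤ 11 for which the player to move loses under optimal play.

Compute g(0), g(1), … for moves {5, 6, 7}:
g(0) = mex{} = 0
g(1) = mex{} = 0
g(2) = mex{} = 0
g(3) = mex{} = 0
g(4) = mex{} = 0
g(5) = mex{0} = 1
g(6) = mex{0} = 1
g(7) = mex{0} = 1
g(8) = mex{0} = 1
g(9) = mex{0} = 1
g(10) = mex{0,1} = 2
g(11) = mex{0,1} = 2
The P-positions (g = 0) in 0..11 are 0, 1, 2, 3, 4.

0, 1, 2, 3, 4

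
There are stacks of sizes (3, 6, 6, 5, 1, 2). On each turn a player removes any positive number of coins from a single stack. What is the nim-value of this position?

Nim-sum: 3 ⊕ 6 ⊕ 6 ⊕ 5 ⊕ 1 ⊕ 2 = 5.

5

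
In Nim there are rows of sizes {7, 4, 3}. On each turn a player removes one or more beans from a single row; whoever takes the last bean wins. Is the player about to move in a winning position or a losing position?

Losing position

Compute the nim-sum pairwise:
7 XOR 4 = 3
3 XOR 3 = 0
The nim-sum is 0, so this is a P-position: the player to move is in a losing position under optimal play.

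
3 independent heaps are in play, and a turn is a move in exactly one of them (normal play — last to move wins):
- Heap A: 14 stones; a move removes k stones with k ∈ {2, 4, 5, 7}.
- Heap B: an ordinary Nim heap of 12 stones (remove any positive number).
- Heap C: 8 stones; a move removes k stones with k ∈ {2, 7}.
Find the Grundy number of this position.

12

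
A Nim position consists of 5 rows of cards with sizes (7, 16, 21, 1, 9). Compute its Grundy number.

10

Compute the nim-sum pairwise:
7 ⊕ 16 = 23
23 ⊕ 21 = 2
2 ⊕ 1 = 3
3 ⊕ 9 = 10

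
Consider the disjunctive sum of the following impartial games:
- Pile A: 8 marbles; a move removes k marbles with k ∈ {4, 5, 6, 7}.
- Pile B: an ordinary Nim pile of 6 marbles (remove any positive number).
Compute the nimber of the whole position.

Build the Grundy sequence for pile A with g(k) = mex{g(k−s) : s ∈ {4, 5, 6, 7}, s ≤ k}:
g(0) = mex{} = 0
g(1) = mex{} = 0
g(2) = mex{} = 0
g(3) = mex{} = 0
g(4) = mex{0} = 1
g(5) = mex{0} = 1
g(6) = mex{0} = 1
g(7) = mex{0} = 1
g(8) = mex{0,1} = 2
So g(8) = 2.
Pile B is a plain Nim pile of size 6, so its Grundy value is 6.
The value of a disjunctive sum is the nim-sum of the parts.
Combined value = 2 ⊕ 6 = 4.

4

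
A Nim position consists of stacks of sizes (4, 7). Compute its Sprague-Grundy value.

3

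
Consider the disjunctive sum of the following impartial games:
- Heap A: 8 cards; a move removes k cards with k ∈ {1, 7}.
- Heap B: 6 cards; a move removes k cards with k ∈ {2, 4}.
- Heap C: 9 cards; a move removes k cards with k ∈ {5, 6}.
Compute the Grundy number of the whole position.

1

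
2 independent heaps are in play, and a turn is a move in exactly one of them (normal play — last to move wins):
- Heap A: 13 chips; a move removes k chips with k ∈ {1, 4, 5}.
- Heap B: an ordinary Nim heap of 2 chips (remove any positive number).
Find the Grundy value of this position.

For heap A, compute g(0), g(1), … with moves {1, 4, 5}:
g(0) = mex{} = 0
g(1) = mex{0} = 1
g(2) = mex{1} = 0
g(3) = mex{0} = 1
g(4) = mex{0,1} = 2
g(5) = mex{0,1,2} = 3
g(6) = mex{0,1,3} = 2
g(7) = mex{0,1,2} = 3
g(8) = mex{1,2,3} = 0
g(9) = mex{0,2,3} = 1
g(10) = mex{1,2,3} = 0
g(11) = mex{0,2,3} = 1
g(12) = mex{0,1,3} = 2
g(13) = mex{0,1,2} = 3
So g(13) = 3.
Heap B is a plain Nim heap of size 2, so its Grundy value is 2.
By the Sprague-Grundy theorem, the Grundy value of a sum of independent games is the XOR of the component values.
Combined value = 3 XOR 2 = 1.

1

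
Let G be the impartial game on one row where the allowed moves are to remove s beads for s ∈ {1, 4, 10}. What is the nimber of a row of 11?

2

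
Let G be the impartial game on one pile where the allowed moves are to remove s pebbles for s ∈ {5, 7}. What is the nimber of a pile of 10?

Grundy values for subtraction set {5, 7}:
k:     0  1  2  3  4  5  6  7  8  9 10
g(k):  0  0  0  0  0  1  1  1  1  1  2
So g(10) = 2.

2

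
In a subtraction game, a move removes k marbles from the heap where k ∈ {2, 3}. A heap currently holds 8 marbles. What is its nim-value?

Grundy values for subtraction set {2, 3}:
g(0) = mex{} = 0
g(1) = mex{} = 0
g(2) = mex{0} = 1
g(3) = mex{0} = 1
g(4) = mex{0,1} = 2
g(5) = mex{1} = 0
g(6) = mex{1,2} = 0
g(7) = mex{0,2} = 1
g(8) = mex{0} = 1
So g(8) = 1.

1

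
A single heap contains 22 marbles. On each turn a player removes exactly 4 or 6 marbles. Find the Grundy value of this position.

Build the Grundy sequence with g(k) = mex{g(k−s) : s ∈ {4, 6}, s ≤ k}:
k:     0  1  2  3  4  5  6  7  8  9 10 11 12 13 14 15 16 17 18 19 20 21 22
g(k):  0  0  0  0  1  1  1  1  2  2  0  0  0  0  1  1  1  1  2  2  0  0  0
So g(22) = 0.

0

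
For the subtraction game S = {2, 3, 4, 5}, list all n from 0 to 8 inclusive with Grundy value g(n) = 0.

Build the Grundy sequence with g(k) = mex{g(k−s) : s ∈ {2, 3, 4, 5}, s ≤ k}:
k:     0  1  2  3  4  5  6  7  8
g(k):  0  0  1  1  2  2  3  0  0
The P-positions (g = 0) in 0..8 are 0, 1, 7, 8.

0, 1, 7, 8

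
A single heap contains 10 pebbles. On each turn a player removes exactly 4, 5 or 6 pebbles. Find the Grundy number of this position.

0

Build the Grundy sequence with g(k) = mex{g(k−s) : s ∈ {4, 5, 6}, s ≤ k}:
k:     0  1  2  3  4  5  6  7  8  9 10
g(k):  0  0  0  0  1  1  1  1  2  2  0
So g(10) = 0.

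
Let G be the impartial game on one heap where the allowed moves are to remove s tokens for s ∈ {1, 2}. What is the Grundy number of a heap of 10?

1

Build the Grundy sequence with g(k) = mex{g(k−s) : s ∈ {1, 2}, s ≤ k}:
g(0) = mex{} = 0
g(1) = mex{0} = 1
g(2) = mex{0,1} = 2
g(3) = mex{1,2} = 0
g(4) = mex{0,2} = 1
g(5) = mex{0,1} = 2
g(6) = mex{1,2} = 0
g(7) = mex{0,2} = 1
g(8) = mex{0,1} = 2
g(9) = mex{1,2} = 0
g(10) = mex{0,2} = 1
So g(10) = 1.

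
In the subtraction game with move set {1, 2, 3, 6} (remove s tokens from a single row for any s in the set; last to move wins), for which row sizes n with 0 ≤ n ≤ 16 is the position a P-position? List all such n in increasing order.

0, 4, 8, 12, 16

Build the Grundy sequence with g(k) = mex{g(k−s) : s ∈ {1, 2, 3, 6}, s ≤ k}:
k:     0  1  2  3  4  5  6  7  8  9 10 11 12 13 14 15 16
g(k):  0  1  2  3  0  1  2  3  0  1  2  3  0  1  2  3  0
The P-positions (g = 0) in 0..16 are 0, 4, 8, 12, 16.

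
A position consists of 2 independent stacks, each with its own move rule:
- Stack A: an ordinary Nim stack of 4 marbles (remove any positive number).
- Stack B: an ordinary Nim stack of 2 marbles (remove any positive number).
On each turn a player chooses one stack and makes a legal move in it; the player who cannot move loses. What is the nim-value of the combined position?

6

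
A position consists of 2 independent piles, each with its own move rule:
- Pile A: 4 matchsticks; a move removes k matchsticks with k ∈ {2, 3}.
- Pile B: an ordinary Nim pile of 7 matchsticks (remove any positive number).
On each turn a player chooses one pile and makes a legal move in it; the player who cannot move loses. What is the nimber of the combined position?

5

For pile A, compute g(0), g(1), … with moves {2, 3}:
k:     0  1  2  3  4
g(k):  0  0  1  1  2
So g(4) = 2.
Pile B is a plain Nim pile of size 7, so its Grundy value is 7.
The value of a disjunctive sum is the nim-sum of the parts.
Combined value = 2 ⊕ 7 = 5.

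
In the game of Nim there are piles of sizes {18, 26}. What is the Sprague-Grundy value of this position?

Bitwise XOR of the heap sizes:
  10010  (18)
  11010  (26)
  -----
  01000  (8)

8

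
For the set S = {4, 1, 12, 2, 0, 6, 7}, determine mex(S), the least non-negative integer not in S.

3

The values 0, 1, 2 are all present; 3 is the first non-negative integer missing from the set.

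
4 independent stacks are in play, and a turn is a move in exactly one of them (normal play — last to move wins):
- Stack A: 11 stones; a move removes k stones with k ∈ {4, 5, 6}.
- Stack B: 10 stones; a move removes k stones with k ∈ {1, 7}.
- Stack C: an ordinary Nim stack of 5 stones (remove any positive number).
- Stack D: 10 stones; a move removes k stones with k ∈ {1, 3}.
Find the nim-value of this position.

5

For stack A, compute g(0), g(1), … with moves {4, 5, 6}:
k:     0  1  2  3  4  5  6  7  8  9 10 11
g(k):  0  0  0  0  1  1  1  1  2  2  0  0
So g(11) = 0.
For stack B, compute g(0), g(1), … with moves {1, 7}:
g(0) = mex{} = 0
g(1) = mex{0} = 1
g(2) = mex{1} = 0
g(3) = mex{0} = 1
g(4) = mex{1} = 0
g(5) = mex{0} = 1
g(6) = mex{1} = 0
g(7) = mex{0} = 1
g(8) = mex{1} = 0
g(9) = mex{0} = 1
g(10) = mex{1} = 0
So g(10) = 0.
Stack C is a plain Nim stack of size 5, so its Grundy value is 5.
For stack D, compute g(0), g(1), … with moves {1, 3}:
k:     0  1  2  3  4  5  6  7  8  9 10
g(k):  0  1  0  1  0  1  0  1  0  1  0
So g(10) = 0.
The value of a disjunctive sum is the nim-sum of the parts.
Combined value = 0 XOR 0 XOR 5 XOR 0 = 5.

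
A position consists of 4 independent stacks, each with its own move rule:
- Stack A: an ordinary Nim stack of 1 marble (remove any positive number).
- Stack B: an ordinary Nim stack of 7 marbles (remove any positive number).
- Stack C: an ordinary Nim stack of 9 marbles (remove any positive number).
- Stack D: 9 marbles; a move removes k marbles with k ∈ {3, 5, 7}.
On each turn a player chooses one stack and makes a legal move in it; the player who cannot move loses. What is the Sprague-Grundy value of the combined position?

Stack A is a plain Nim stack of size 1, so its Grundy value is 1.
Stack B is a plain Nim stack of size 7, so its Grundy value is 7.
Stack C is a plain Nim stack of size 9, so its Grundy value is 9.
For stack D, compute g(0), g(1), … with moves {3, 5, 7}:
g(0) = mex{} = 0
g(1) = mex{} = 0
g(2) = mex{} = 0
g(3) = mex{0} = 1
g(4) = mex{0} = 1
g(5) = mex{0} = 1
g(6) = mex{0,1} = 2
g(7) = mex{0,1} = 2
g(8) = mex{0,1} = 2
g(9) = mex{0,1,2} = 3
So g(9) = 3.
By the Sprague-Grundy theorem, the Grundy value of a sum of independent games is the XOR of the component values.
Combined value = 1 ⊕ 7 ⊕ 9 ⊕ 3 = 12.

12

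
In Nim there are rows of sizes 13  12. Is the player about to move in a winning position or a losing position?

Winning position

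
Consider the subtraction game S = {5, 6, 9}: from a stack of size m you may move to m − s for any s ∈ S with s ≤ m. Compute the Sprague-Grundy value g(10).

2

Build the Grundy sequence with g(k) = mex{g(k−s) : s ∈ {5, 6, 9}, s ≤ k}:
k:     0  1  2  3  4  5  6  7  8  9 10
g(k):  0  0  0  0  0  1  1  1  1  1  2
So g(10) = 2.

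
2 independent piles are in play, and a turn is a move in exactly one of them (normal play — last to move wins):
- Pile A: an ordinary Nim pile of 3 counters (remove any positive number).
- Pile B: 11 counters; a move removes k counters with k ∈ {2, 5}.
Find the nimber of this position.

3

Pile A is a plain Nim pile of size 3, so its Grundy value is 3.
For pile B, compute g(0), g(1), … with moves {2, 5}:
k:     0  1  2  3  4  5  6  7  8  9 10 11
g(k):  0  0  1  1  0  2  1  0  0  1  1  0
So g(11) = 0.
By the Sprague-Grundy theorem, the Grundy value of a sum of independent games is the XOR of the component values.
Combined value = 3 XOR 0 = 3.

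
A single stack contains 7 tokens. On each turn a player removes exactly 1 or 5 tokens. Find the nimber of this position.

1

Build the Grundy sequence with g(k) = mex{g(k−s) : s ∈ {1, 5}, s ≤ k}:
g(0) = mex{} = 0
g(1) = mex{0} = 1
g(2) = mex{1} = 0
g(3) = mex{0} = 1
g(4) = mex{1} = 0
g(5) = mex{0} = 1
g(6) = mex{1} = 0
g(7) = mex{0} = 1
So g(7) = 1.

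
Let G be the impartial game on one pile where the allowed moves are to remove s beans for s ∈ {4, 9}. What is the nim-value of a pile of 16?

0

Grundy values for subtraction set {4, 9}:
k:     0  1  2  3  4  5  6  7  8  9 10 11 12 13 14 15 16
g(k):  0  0  0  0  1  1  1  1  0  2  2  2  1  0  0  0  0
So g(16) = 0.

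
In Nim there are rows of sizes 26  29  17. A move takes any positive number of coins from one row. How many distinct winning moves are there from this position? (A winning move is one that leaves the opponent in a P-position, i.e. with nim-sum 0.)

Compute the nim-sum pairwise:
26 XOR 29 = 7
7 XOR 17 = 22
The overall nim-sum is X = 22. A row of size p has a winning move iff p XOR X < p (reduce it to p XOR X).
  26: 26 XOR 22 = 12 < 26 — winning move (to 12).
  29: 29 XOR 22 = 11 < 29 — winning move (to 11).
  17: 17 XOR 22 = 7 < 17 — winning move (to 7).
That gives 3 winning moves.

3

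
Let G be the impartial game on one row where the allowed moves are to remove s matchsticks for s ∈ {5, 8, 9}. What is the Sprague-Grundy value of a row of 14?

Build the Grundy sequence with g(k) = mex{g(k−s) : s ∈ {5, 8, 9}, s ≤ k}:
g(0) = mex{} = 0
g(1) = mex{} = 0
g(2) = mex{} = 0
g(3) = mex{} = 0
g(4) = mex{} = 0
g(5) = mex{0} = 1
g(6) = mex{0} = 1
g(7) = mex{0} = 1
g(8) = mex{0} = 1
g(9) = mex{0} = 1
g(10) = mex{0,1} = 2
g(11) = mex{0,1} = 2
g(12) = mex{0,1} = 2
g(13) = mex{0,1} = 2
g(14) = mex{1} = 0
So g(14) = 0.

0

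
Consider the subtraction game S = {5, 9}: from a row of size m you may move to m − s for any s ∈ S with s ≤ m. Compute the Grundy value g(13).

2

Compute g(0), g(1), … for moves {5, 9}:
g(0) = mex{} = 0
g(1) = mex{} = 0
g(2) = mex{} = 0
g(3) = mex{} = 0
g(4) = mex{} = 0
g(5) = mex{0} = 1
g(6) = mex{0} = 1
g(7) = mex{0} = 1
g(8) = mex{0} = 1
g(9) = mex{0} = 1
g(10) = mex{0,1} = 2
g(11) = mex{0,1} = 2
g(12) = mex{0,1} = 2
g(13) = mex{0,1} = 2
So g(13) = 2.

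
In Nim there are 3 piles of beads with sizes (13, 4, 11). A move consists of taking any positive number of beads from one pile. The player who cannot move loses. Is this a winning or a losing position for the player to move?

Compute the nim-sum pairwise:
13 ⊕ 4 = 9
9 ⊕ 11 = 2
The nim-sum is 2 ≠ 0, so this is an N-position: the player to move can win.

Winning position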